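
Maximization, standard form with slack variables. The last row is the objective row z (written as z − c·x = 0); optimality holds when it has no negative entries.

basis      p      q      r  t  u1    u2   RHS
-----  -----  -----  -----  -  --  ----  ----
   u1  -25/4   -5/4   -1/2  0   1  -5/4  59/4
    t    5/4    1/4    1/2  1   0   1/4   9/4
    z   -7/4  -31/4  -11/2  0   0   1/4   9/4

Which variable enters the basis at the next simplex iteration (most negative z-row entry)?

Negative z-row entries: p: -7/4, q: -31/4, r: -11/2.
The most negative is -31/4 in column q, so q enters.

q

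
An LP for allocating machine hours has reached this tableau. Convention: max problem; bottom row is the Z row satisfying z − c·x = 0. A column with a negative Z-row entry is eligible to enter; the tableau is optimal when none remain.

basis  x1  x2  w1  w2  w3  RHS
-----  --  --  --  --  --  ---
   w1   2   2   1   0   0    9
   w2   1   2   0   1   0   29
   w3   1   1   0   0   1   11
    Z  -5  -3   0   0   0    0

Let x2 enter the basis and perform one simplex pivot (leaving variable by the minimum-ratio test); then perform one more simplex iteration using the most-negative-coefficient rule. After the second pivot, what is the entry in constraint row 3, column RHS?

Ratio test on column x2 — row 1: 9/2 = 9/2; row 2: 29/2 = 29/2; row 3: 11/1 = 11. Minimum is 9/2 at row 1 (w1 leaves); pivot element 2.
Divide row 1 by 2; eliminate column x2 from the other rows.
Second iteration: most negative Z-row entry is -2 in column x1, so x1 enters.
Ratio test on column x1 — row 1: (9/2)/1 = 9/2; row 2: entry -1 ≤ 0; row 3: entry 0 ≤ 0. Minimum is 9/2 at row 1 (x2 leaves); pivot element 1.
Divide row 1 by 1; eliminate column x1 from the other rows.
After both pivots, the entry at constraint row 3, column RHS is 13/2.

13/2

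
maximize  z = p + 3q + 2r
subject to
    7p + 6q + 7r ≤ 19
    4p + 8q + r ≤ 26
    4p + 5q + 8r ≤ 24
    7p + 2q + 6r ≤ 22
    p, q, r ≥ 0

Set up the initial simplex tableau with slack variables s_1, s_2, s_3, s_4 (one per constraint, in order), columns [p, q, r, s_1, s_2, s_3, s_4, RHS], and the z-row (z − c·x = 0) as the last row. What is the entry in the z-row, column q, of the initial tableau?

-3

The z-row carries the negated objective coefficients: the q entry is -3.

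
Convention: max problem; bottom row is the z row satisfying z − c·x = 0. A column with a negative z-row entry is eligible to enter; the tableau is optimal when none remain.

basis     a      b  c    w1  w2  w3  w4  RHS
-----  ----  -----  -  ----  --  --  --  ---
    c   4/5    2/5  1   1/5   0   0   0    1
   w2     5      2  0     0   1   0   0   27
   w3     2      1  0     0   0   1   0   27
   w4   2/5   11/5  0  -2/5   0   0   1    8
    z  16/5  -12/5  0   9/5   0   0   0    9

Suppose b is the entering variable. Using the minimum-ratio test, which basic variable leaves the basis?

Column b entries and ratios — c: 1/(2/5) = 5/2; w2: 27/2 = 27/2; w3: 27/1 = 27; w4: 8/(11/5) = 40/11.
Smallest ratio is 5/2 in the row of c, so c leaves.

c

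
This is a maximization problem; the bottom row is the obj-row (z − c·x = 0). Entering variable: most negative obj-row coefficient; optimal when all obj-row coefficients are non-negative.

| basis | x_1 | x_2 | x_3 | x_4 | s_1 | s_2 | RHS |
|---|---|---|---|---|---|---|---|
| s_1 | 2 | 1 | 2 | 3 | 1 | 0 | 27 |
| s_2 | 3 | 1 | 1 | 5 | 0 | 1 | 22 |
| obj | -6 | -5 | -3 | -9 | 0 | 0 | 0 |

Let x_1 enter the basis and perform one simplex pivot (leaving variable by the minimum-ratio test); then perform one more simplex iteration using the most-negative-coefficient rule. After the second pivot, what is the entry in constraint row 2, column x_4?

Ratio test on column x_1 — row 1: 27/2 = 27/2; row 2: 22/3 = 22/3. Minimum is 22/3 at row 2 (s_2 leaves); pivot element 3.
Divide row 2 by 3; eliminate column x_1 from the other rows.
Second iteration: most negative obj-row entry is -3 in column x_2, so x_2 enters.
Ratio test on column x_2 — row 1: (37/3)/(1/3) = 37; row 2: (22/3)/(1/3) = 22. Minimum is 22 at row 2 (x_1 leaves); pivot element 1/3.
Divide row 2 by 1/3; eliminate column x_2 from the other rows.
After both pivots, the entry at constraint row 2, column x_4 is 5.

5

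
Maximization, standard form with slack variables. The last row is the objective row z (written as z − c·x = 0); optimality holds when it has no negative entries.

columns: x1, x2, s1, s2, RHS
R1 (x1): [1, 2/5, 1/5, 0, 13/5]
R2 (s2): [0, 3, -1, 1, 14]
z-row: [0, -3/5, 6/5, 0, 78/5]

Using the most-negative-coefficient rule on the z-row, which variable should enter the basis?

Negative z-row entries: x2: -3/5.
The most negative is -3/5 in column x2, so x2 enters.

x2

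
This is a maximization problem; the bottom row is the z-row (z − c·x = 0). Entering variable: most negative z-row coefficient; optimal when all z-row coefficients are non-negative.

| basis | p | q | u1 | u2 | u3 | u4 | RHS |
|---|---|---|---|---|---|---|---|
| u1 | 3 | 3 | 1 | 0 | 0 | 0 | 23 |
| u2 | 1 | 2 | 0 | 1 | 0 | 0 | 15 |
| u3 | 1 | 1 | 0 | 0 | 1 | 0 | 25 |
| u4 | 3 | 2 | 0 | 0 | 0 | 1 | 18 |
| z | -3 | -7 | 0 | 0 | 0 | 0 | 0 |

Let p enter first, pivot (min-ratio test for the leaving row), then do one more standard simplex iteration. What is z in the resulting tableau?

Ratio test on column p — row 1: 23/3 = 23/3; row 2: 15/1 = 15; row 3: 25/1 = 25; row 4: 18/3 = 6. Minimum is 6 at row 4 (u4 leaves); pivot element 3.
Pivot on row 4; the z-row RHS becomes 0 − (-3)·6 = 18.
Next entering variable (most negative z-row entry -5): q.
Ratio test on column q — row 1: 5/1 = 5; row 2: 9/(4/3) = 27/4; row 3: 19/(1/3) = 57; row 4: 6/(2/3) = 9. Minimum is 5 at row 1 (u1 leaves); pivot element 1.
After the second pivot the z-row RHS is 18 − (-5)·5 = 43.

43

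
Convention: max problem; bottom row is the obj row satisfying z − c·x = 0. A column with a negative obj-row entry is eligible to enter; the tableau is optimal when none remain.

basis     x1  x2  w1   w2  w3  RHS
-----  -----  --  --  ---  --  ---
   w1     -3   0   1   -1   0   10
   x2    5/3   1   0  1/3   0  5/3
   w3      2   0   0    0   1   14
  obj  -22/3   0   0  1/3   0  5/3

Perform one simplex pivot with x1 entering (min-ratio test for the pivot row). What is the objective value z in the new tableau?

9

Ratio test on column x1 — row 1: entry -3 ≤ 0; row 2: (5/3)/(5/3) = 1; row 3: 14/2 = 7. Minimum is 1 at row 2 (x2 leaves); pivot element 5/3.
Pivot on row 2; the obj-row RHS becomes 5/3 − (-22/3)·1 = 9.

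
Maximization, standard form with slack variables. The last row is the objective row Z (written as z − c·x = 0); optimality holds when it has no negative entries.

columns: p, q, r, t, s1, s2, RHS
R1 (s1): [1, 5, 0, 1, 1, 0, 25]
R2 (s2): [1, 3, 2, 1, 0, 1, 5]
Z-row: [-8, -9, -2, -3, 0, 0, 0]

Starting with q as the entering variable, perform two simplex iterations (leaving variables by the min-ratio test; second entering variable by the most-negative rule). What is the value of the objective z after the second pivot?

40

Ratio test on column q — row 1: 25/5 = 5; row 2: 5/3 = 5/3. Minimum is 5/3 at row 2 (s2 leaves); pivot element 3.
Pivot on row 2; the Z-row RHS becomes 0 − (-9)·(5/3) = 15.
Next entering variable (most negative Z-row entry -5): p.
Ratio test on column p — row 1: entry -2/3 ≤ 0; row 2: (5/3)/(1/3) = 5. Minimum is 5 at row 2 (q leaves); pivot element 1/3.
After the second pivot the Z-row RHS is 15 − (-5)·5 = 40.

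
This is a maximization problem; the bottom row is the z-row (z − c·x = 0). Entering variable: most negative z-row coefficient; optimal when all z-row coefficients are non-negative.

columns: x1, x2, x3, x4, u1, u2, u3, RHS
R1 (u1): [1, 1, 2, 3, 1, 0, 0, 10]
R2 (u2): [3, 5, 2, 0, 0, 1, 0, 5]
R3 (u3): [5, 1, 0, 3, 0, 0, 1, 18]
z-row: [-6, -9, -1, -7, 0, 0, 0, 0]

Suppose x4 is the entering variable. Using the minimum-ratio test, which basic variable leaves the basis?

Column x4 entries and ratios — u1: 10/3 = 10/3; u2: 0 ≤ 0, skip; u3: 18/3 = 6.
Smallest ratio is 10/3 in the row of u1, so u1 leaves.

u1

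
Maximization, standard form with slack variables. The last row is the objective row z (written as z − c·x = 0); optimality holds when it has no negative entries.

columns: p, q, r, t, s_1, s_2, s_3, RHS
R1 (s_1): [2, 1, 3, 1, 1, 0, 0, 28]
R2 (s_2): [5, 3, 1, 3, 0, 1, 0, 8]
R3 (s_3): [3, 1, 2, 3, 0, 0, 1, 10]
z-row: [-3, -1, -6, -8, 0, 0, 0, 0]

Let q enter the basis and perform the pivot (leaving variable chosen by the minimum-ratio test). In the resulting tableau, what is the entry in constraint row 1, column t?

Ratio test on column q — row 1: 28/1 = 28; row 2: 8/3 = 8/3; row 3: 10/1 = 10. Minimum is 8/3 at row 2 (s_2 leaves); pivot element 3.
Divide row 2 by 3; eliminate column q from the other rows.
Row 1 update in column t: 1 − 1·1 = 0.

0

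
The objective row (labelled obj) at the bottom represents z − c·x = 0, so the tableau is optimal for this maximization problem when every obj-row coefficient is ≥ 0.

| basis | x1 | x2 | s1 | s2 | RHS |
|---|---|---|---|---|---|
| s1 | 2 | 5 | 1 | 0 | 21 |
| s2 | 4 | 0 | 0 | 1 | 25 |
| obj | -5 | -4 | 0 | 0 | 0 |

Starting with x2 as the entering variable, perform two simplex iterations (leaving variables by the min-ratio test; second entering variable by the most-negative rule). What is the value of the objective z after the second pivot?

Ratio test on column x2 — row 1: 21/5 = 21/5; row 2: entry 0 ≤ 0. Minimum is 21/5 at row 1 (s1 leaves); pivot element 5.
Pivot on row 1; the obj-row RHS becomes 0 − (-4)·(21/5) = 84/5.
Next entering variable (most negative obj-row entry -17/5): x1.
Ratio test on column x1 — row 1: (21/5)/(2/5) = 21/2; row 2: 25/4 = 25/4. Minimum is 25/4 at row 2 (s2 leaves); pivot element 4.
After the second pivot the obj-row RHS is 84/5 − (-17/5)·(25/4) = 761/20.

761/20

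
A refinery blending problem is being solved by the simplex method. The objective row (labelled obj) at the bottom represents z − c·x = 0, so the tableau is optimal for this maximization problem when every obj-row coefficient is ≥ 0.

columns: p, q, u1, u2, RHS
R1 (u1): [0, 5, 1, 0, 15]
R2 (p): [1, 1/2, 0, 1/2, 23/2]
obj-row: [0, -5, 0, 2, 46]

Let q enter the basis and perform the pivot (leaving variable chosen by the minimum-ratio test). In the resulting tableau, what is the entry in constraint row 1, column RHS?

Ratio test on column q — row 1: 15/5 = 3; row 2: (23/2)/(1/2) = 23. Minimum is 3 at row 1 (u1 leaves); pivot element 5.
Divide row 1 by 5; eliminate column q from the other rows.
In the new row 1, the RHS entry is the old entry divided by the pivot: 15/5 = 3.

3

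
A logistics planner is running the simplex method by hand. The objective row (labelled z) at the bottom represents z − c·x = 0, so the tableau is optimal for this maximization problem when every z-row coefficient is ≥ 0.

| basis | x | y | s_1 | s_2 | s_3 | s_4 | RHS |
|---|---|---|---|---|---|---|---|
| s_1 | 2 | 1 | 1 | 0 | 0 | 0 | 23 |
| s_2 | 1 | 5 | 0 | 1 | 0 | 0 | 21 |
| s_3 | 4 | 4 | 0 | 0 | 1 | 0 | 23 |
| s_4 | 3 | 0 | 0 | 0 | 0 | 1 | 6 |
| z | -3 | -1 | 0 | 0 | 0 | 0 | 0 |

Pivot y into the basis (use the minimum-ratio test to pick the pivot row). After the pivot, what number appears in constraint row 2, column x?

1/5

Ratio test on column y — row 1: 23/1 = 23; row 2: 21/5 = 21/5; row 3: 23/4 = 23/4; row 4: entry 0 ≤ 0. Minimum is 21/5 at row 2 (s_2 leaves); pivot element 5.
Divide row 2 by 5; eliminate column y from the other rows.
In the new row 2, the x entry is the old entry divided by the pivot: 1/5 = 1/5.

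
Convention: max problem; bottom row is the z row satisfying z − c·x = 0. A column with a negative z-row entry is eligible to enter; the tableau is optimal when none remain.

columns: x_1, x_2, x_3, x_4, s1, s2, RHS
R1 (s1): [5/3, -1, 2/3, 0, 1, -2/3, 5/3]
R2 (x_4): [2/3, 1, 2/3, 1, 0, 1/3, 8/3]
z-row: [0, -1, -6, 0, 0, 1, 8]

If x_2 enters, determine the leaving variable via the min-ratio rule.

x_4

Column x_2 entries and ratios — s1: -1 ≤ 0, skip; x_4: (8/3)/1 = 8/3.
Smallest ratio is 8/3 in the row of x_4, so x_4 leaves.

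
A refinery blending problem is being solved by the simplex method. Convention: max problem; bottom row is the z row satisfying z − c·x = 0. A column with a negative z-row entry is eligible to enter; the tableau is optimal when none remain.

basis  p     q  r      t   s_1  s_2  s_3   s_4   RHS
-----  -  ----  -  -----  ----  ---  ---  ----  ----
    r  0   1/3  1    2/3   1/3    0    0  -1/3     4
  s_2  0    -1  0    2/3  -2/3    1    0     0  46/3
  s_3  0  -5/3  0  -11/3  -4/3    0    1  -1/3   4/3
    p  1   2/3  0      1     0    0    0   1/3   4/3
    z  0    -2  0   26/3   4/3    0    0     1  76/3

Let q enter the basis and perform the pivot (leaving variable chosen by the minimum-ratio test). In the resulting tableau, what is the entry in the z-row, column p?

Ratio test on column q — row 1: 4/(1/3) = 12; row 2: entry -1 ≤ 0; row 3: entry -5/3 ≤ 0; row 4: (4/3)/(2/3) = 2. Minimum is 2 at row 4 (p leaves); pivot element 2/3.
Divide row 4 by 2/3; eliminate column q from the other rows.
z-row update in column p: 0 − (-2)·(3/2) = 3.

3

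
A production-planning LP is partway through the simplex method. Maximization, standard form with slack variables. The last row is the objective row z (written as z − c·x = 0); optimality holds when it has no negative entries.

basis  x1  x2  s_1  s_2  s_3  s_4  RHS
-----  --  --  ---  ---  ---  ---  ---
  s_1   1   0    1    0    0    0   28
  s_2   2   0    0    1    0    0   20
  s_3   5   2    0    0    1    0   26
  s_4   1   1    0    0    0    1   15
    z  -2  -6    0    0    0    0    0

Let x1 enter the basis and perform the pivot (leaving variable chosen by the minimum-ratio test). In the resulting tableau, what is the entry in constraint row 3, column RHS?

26/5

Ratio test on column x1 — row 1: 28/1 = 28; row 2: 20/2 = 10; row 3: 26/5 = 26/5; row 4: 15/1 = 15. Minimum is 26/5 at row 3 (s_3 leaves); pivot element 5.
Divide row 3 by 5; eliminate column x1 from the other rows.
In the new row 3, the RHS entry is the old entry divided by the pivot: 26/5 = 26/5.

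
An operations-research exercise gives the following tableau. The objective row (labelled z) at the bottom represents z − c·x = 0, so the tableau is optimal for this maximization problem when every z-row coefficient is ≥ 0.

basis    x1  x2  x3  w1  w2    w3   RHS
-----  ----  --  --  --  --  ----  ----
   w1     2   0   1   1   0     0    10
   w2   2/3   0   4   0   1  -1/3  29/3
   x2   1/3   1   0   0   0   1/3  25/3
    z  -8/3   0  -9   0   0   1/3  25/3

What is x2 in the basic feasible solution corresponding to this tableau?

25/3

x2 is basic (row 3); its value is the RHS of that row, 25/3.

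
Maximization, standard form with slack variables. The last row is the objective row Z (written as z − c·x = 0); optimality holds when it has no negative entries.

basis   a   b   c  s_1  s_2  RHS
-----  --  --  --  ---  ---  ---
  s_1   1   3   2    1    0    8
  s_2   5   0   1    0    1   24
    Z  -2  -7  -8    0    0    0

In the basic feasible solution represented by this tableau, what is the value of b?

b is not in the basis, so in the current basic feasible solution b = 0.

0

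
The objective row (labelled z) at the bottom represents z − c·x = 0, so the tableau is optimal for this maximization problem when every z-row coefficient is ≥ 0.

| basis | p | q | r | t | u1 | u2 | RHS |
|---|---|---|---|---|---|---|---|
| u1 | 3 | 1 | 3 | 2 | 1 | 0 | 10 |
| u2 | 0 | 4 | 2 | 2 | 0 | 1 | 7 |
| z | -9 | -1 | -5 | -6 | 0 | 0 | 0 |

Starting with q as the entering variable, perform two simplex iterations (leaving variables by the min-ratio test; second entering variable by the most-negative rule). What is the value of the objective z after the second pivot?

53/2

Ratio test on column q — row 1: 10/1 = 10; row 2: 7/4 = 7/4. Minimum is 7/4 at row 2 (u2 leaves); pivot element 4.
Pivot on row 2; the z-row RHS becomes 0 − (-1)·(7/4) = 7/4.
Next entering variable (most negative z-row entry -9): p.
Ratio test on column p — row 1: (33/4)/3 = 11/4; row 2: entry 0 ≤ 0. Minimum is 11/4 at row 1 (u1 leaves); pivot element 3.
After the second pivot the z-row RHS is 7/4 − (-9)·(11/4) = 53/2.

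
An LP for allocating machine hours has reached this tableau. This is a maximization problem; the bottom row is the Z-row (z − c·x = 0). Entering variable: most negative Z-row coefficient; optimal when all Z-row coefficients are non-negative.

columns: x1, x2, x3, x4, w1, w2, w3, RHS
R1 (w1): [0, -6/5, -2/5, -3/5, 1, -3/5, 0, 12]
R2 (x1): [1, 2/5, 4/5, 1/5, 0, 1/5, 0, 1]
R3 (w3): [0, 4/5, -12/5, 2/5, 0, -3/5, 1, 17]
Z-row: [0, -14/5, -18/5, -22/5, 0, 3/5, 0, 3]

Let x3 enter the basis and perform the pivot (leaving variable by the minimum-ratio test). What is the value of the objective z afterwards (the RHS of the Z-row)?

15/2

Ratio test on column x3 — row 1: entry -2/5 ≤ 0; row 2: 1/(4/5) = 5/4; row 3: entry -12/5 ≤ 0. Minimum is 5/4 at row 2 (x1 leaves); pivot element 4/5.
Pivot on row 2; the Z-row RHS becomes 3 − (-18/5)·(5/4) = 15/2.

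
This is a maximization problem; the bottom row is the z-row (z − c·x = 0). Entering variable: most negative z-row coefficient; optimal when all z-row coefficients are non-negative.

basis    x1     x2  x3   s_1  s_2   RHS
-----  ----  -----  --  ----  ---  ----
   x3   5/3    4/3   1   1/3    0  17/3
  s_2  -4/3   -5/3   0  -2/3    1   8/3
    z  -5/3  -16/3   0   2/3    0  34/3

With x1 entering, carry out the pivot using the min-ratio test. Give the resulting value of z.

Ratio test on column x1 — row 1: (17/3)/(5/3) = 17/5; row 2: entry -4/3 ≤ 0. Minimum is 17/5 at row 1 (x3 leaves); pivot element 5/3.
Pivot on row 1; the z-row RHS becomes 34/3 − (-5/3)·(17/5) = 17.

17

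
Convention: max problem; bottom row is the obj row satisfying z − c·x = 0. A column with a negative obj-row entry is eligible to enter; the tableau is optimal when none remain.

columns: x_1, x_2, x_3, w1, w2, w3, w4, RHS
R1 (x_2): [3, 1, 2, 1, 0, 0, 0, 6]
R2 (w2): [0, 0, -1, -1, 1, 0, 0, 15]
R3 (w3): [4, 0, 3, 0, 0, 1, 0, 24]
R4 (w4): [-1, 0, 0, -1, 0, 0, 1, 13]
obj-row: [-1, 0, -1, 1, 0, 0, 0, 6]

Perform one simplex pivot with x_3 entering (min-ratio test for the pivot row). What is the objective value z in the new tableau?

9

Ratio test on column x_3 — row 1: 6/2 = 3; row 2: entry -1 ≤ 0; row 3: 24/3 = 8; row 4: entry 0 ≤ 0. Minimum is 3 at row 1 (x_2 leaves); pivot element 2.
Pivot on row 1; the obj-row RHS becomes 6 − (-1)·3 = 9.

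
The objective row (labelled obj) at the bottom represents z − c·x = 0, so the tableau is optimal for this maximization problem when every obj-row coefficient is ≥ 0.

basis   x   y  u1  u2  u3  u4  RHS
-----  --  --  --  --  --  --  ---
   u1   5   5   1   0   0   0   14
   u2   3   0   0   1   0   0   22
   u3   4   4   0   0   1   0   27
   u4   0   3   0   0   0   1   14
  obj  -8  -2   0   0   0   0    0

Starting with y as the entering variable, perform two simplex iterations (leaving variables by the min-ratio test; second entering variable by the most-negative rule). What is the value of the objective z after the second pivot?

112/5

Ratio test on column y — row 1: 14/5 = 14/5; row 2: entry 0 ≤ 0; row 3: 27/4 = 27/4; row 4: 14/3 = 14/3. Minimum is 14/5 at row 1 (u1 leaves); pivot element 5.
Pivot on row 1; the obj-row RHS becomes 0 − (-2)·(14/5) = 28/5.
Next entering variable (most negative obj-row entry -6): x.
Ratio test on column x — row 1: (14/5)/1 = 14/5; row 2: 22/3 = 22/3; row 3: entry 0 ≤ 0; row 4: entry -3 ≤ 0. Minimum is 14/5 at row 1 (y leaves); pivot element 1.
After the second pivot the obj-row RHS is 28/5 − (-6)·(14/5) = 112/5.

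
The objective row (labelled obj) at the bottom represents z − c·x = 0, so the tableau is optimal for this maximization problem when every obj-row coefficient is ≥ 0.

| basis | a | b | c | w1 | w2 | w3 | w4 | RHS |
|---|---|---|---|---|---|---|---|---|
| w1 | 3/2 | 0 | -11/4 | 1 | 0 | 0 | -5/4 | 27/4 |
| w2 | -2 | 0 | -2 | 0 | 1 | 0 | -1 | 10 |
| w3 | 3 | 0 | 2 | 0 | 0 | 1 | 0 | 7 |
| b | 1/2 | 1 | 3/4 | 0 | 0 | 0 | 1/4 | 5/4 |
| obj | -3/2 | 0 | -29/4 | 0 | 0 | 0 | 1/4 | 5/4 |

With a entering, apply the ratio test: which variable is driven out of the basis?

w3

Column a entries and ratios — w1: (27/4)/(3/2) = 9/2; w2: -2 ≤ 0, skip; w3: 7/3 = 7/3; b: (5/4)/(1/2) = 5/2.
Smallest ratio is 7/3 in the row of w3, so w3 leaves.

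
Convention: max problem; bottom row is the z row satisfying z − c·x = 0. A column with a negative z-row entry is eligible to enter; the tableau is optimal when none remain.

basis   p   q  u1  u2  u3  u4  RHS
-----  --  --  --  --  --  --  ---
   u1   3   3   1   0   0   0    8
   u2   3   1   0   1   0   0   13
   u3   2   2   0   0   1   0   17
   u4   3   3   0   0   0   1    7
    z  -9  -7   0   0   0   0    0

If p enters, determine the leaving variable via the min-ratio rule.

Column p entries and ratios — u1: 8/3 = 8/3; u2: 13/3 = 13/3; u3: 17/2 = 17/2; u4: 7/3 = 7/3.
Smallest ratio is 7/3 in the row of u4, so u4 leaves.

u4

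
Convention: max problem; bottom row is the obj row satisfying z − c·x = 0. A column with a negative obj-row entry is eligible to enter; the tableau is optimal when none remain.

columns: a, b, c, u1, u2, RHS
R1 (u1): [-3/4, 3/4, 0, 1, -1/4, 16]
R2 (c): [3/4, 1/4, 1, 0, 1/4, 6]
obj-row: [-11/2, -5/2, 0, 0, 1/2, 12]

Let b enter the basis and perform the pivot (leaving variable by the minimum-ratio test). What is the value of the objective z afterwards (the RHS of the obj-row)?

Ratio test on column b — row 1: 16/(3/4) = 64/3; row 2: 6/(1/4) = 24. Minimum is 64/3 at row 1 (u1 leaves); pivot element 3/4.
Pivot on row 1; the obj-row RHS becomes 12 − (-5/2)·(64/3) = 196/3.

196/3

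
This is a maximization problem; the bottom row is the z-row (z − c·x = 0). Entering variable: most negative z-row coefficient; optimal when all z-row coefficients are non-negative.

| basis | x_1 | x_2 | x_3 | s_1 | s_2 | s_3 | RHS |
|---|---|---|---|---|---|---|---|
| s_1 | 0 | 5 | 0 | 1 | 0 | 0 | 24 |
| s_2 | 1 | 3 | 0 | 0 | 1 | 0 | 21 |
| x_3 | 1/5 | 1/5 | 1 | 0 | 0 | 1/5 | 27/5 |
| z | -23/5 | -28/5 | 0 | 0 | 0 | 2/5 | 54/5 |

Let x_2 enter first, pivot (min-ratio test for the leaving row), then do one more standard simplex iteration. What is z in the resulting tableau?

Ratio test on column x_2 — row 1: 24/5 = 24/5; row 2: 21/3 = 7; row 3: (27/5)/(1/5) = 27. Minimum is 24/5 at row 1 (s_1 leaves); pivot element 5.
Pivot on row 1; the z-row RHS becomes 54/5 − (-28/5)·(24/5) = 942/25.
Next entering variable (most negative z-row entry -23/5): x_1.
Ratio test on column x_1 — row 1: entry 0 ≤ 0; row 2: (33/5)/1 = 33/5; row 3: (111/25)/(1/5) = 111/5. Minimum is 33/5 at row 2 (s_2 leaves); pivot element 1.
After the second pivot the z-row RHS is 942/25 − (-23/5)·(33/5) = 1701/25.

1701/25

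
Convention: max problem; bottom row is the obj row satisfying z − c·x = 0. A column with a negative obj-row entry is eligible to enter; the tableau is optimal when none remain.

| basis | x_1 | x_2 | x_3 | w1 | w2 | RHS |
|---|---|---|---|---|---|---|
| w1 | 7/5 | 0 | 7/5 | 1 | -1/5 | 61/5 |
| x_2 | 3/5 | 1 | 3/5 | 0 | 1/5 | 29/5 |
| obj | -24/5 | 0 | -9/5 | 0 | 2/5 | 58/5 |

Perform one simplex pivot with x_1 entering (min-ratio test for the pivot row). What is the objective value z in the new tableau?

Ratio test on column x_1 — row 1: (61/5)/(7/5) = 61/7; row 2: (29/5)/(3/5) = 29/3. Minimum is 61/7 at row 1 (w1 leaves); pivot element 7/5.
Pivot on row 1; the obj-row RHS becomes 58/5 − (-24/5)·(61/7) = 374/7.

374/7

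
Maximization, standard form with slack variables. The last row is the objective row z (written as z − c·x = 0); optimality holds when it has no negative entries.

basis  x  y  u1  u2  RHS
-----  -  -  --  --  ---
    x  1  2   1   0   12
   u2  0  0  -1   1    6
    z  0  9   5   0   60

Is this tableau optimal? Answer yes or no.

yes

Every z-row coefficient is ≥ 0, so the tableau is optimal.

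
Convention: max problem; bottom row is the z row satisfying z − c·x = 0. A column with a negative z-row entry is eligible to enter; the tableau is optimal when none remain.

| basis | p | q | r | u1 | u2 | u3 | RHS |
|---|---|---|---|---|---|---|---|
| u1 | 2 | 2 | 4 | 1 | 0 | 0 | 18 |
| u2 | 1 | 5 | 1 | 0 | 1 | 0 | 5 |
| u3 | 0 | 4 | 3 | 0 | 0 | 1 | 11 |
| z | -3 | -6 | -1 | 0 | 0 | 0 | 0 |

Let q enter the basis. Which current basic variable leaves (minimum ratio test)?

Column q entries and ratios — u1: 18/2 = 9; u2: 5/5 = 1; u3: 11/4 = 11/4.
Smallest ratio is 1 in the row of u2, so u2 leaves.

u2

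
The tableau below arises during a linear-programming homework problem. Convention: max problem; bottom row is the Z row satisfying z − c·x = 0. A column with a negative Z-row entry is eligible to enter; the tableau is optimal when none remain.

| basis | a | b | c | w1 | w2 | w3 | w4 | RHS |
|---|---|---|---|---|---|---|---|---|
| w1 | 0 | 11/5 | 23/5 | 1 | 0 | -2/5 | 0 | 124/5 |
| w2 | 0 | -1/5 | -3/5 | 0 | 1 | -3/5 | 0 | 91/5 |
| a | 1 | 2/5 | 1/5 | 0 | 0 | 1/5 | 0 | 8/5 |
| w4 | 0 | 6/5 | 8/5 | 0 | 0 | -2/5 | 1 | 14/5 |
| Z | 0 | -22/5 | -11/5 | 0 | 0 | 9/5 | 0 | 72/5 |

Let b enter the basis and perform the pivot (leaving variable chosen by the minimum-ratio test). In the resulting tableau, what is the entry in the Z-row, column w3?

1/3

Ratio test on column b — row 1: (124/5)/(11/5) = 124/11; row 2: entry -1/5 ≤ 0; row 3: (8/5)/(2/5) = 4; row 4: (14/5)/(6/5) = 7/3. Minimum is 7/3 at row 4 (w4 leaves); pivot element 6/5.
Divide row 4 by 6/5; eliminate column b from the other rows.
Z-row update in column w3: 9/5 − (-22/5)·(-1/3) = 1/3.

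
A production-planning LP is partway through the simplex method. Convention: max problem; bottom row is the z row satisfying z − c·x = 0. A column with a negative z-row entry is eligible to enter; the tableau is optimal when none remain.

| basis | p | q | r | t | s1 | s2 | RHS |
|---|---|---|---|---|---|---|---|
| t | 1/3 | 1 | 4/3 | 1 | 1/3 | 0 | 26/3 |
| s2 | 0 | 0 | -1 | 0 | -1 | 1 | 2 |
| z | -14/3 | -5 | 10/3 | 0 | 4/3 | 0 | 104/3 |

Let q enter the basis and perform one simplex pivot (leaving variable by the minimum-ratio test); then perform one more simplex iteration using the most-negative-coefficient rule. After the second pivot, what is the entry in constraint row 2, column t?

Ratio test on column q — row 1: (26/3)/1 = 26/3; row 2: entry 0 ≤ 0. Minimum is 26/3 at row 1 (t leaves); pivot element 1.
Divide row 1 by 1; eliminate column q from the other rows.
Second iteration: most negative z-row entry is -3 in column p, so p enters.
Ratio test on column p — row 1: (26/3)/(1/3) = 26; row 2: entry 0 ≤ 0. Minimum is 26 at row 1 (q leaves); pivot element 1/3.
Divide row 1 by 1/3; eliminate column p from the other rows.
After both pivots, the entry at constraint row 2, column t is 0.

0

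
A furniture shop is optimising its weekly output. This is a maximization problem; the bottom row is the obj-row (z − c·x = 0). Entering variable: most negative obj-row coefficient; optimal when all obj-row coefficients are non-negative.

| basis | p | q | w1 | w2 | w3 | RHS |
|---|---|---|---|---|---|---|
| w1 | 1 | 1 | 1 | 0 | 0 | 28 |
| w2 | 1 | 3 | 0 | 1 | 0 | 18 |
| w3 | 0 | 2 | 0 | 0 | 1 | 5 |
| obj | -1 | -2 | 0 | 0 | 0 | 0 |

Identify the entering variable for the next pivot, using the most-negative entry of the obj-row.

Negative obj-row entries: p: -1, q: -2.
The most negative is -2 in column q, so q enters.

q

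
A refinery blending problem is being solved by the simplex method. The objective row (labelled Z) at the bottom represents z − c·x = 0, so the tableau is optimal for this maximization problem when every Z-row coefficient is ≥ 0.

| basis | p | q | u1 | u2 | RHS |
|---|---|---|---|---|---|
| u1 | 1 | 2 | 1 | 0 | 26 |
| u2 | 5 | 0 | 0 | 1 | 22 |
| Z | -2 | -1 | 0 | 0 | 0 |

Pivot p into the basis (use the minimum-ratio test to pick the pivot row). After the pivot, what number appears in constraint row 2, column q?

Ratio test on column p — row 1: 26/1 = 26; row 2: 22/5 = 22/5. Minimum is 22/5 at row 2 (u2 leaves); pivot element 5.
Divide row 2 by 5; eliminate column p from the other rows.
In the new row 2, the q entry is the old entry divided by the pivot: 0/5 = 0.

0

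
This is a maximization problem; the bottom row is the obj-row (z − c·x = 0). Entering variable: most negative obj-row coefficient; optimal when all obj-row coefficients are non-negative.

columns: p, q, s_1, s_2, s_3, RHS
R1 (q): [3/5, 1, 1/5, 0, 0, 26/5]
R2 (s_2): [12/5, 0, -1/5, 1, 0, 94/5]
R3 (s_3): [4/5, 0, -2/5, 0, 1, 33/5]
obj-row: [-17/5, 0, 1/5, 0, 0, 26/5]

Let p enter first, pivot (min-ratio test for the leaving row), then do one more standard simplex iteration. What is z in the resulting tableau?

Ratio test on column p — row 1: (26/5)/(3/5) = 26/3; row 2: (94/5)/(12/5) = 47/6; row 3: (33/5)/(4/5) = 33/4. Minimum is 47/6 at row 2 (s_2 leaves); pivot element 12/5.
Pivot on row 2; the obj-row RHS becomes 26/5 − (-17/5)·(47/6) = 191/6.
Next entering variable (most negative obj-row entry -1/12): s_1.
Ratio test on column s_1 — row 1: (1/2)/(1/4) = 2; row 2: entry -1/12 ≤ 0; row 3: entry -1/3 ≤ 0. Minimum is 2 at row 1 (q leaves); pivot element 1/4.
After the second pivot the obj-row RHS is 191/6 − (-1/12)·2 = 32.

32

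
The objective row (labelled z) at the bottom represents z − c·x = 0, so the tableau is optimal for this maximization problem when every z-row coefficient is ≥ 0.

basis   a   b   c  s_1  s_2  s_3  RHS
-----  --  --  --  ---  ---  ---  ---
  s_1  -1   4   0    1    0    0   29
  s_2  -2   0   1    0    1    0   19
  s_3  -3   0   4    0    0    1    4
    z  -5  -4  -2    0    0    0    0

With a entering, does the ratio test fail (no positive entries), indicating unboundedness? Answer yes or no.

yes

Every constraint-row entry in column a is ≤ 0, so increasing a is unbounded.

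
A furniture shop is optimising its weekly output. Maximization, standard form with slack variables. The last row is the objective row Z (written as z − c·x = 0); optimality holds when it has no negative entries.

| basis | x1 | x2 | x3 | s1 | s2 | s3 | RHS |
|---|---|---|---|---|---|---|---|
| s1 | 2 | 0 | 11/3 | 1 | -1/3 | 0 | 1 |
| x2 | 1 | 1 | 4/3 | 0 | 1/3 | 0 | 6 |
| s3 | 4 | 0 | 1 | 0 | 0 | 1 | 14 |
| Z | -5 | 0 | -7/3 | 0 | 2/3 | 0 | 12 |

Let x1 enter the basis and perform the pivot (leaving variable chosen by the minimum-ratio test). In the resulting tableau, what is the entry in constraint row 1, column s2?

Ratio test on column x1 — row 1: 1/2 = 1/2; row 2: 6/1 = 6; row 3: 14/4 = 7/2. Minimum is 1/2 at row 1 (s1 leaves); pivot element 2.
Divide row 1 by 2; eliminate column x1 from the other rows.
In the new row 1, the s2 entry is the old entry divided by the pivot: (-1/3)/2 = -1/6.

-1/6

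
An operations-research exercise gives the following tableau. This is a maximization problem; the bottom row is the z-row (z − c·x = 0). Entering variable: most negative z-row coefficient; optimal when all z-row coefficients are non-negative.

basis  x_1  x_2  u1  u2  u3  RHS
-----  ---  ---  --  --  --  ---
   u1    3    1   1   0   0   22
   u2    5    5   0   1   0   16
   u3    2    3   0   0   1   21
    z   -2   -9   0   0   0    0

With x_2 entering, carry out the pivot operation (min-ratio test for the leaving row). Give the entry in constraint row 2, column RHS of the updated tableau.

16/5

Ratio test on column x_2 — row 1: 22/1 = 22; row 2: 16/5 = 16/5; row 3: 21/3 = 7. Minimum is 16/5 at row 2 (u2 leaves); pivot element 5.
Divide row 2 by 5; eliminate column x_2 from the other rows.
In the new row 2, the RHS entry is the old entry divided by the pivot: 16/5 = 16/5.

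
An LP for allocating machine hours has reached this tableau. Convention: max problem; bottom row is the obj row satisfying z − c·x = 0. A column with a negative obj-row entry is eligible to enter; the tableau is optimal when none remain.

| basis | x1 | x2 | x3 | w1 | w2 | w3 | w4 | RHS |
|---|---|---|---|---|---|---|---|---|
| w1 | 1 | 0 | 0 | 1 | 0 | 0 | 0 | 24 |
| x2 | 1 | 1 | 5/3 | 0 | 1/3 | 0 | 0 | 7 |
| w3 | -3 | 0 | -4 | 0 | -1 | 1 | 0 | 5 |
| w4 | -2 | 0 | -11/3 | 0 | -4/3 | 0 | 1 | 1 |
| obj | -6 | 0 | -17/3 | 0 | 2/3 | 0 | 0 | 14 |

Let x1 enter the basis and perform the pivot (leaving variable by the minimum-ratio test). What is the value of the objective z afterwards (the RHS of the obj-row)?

56

Ratio test on column x1 — row 1: 24/1 = 24; row 2: 7/1 = 7; row 3: entry -3 ≤ 0; row 4: entry -2 ≤ 0. Minimum is 7 at row 2 (x2 leaves); pivot element 1.
Pivot on row 2; the obj-row RHS becomes 14 − (-6)·7 = 56.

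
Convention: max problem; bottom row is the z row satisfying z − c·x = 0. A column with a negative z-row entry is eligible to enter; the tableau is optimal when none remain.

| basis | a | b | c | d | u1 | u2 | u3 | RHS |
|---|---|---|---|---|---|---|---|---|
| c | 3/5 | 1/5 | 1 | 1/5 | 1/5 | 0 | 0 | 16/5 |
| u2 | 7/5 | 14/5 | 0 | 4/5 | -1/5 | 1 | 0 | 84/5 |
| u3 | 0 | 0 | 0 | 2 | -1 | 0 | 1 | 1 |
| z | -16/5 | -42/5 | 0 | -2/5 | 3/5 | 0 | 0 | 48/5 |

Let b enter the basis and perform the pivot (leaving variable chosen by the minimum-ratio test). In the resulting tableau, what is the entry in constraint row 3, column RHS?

1

Ratio test on column b — row 1: (16/5)/(1/5) = 16; row 2: (84/5)/(14/5) = 6; row 3: entry 0 ≤ 0. Minimum is 6 at row 2 (u2 leaves); pivot element 14/5.
Divide row 2 by 14/5; eliminate column b from the other rows.
Row 3 update in column RHS: 1 − 0·6 = 1.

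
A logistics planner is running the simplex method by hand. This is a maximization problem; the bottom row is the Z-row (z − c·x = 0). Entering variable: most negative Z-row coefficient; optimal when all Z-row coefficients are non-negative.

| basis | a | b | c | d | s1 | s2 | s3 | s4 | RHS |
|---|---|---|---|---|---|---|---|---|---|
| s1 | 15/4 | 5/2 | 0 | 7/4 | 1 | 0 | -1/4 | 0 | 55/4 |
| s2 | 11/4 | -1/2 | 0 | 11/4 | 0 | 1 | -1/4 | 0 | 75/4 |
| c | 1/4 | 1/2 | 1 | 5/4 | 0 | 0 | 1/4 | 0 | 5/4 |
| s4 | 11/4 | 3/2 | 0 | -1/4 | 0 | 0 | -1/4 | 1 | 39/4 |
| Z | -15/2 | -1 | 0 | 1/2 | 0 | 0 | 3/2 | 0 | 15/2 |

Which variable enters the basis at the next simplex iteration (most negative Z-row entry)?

a

Negative Z-row entries: a: -15/2, b: -1.
The most negative is -15/2 in column a, so a enters.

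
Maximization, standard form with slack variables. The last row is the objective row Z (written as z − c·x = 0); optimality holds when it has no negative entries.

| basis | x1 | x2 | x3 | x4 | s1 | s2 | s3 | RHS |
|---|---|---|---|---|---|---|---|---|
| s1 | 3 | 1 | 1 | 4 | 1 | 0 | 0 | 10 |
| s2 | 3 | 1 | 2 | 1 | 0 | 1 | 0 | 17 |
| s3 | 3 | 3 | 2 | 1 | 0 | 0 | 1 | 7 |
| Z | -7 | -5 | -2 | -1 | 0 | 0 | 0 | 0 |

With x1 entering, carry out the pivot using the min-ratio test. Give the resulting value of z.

Ratio test on column x1 — row 1: 10/3 = 10/3; row 2: 17/3 = 17/3; row 3: 7/3 = 7/3. Minimum is 7/3 at row 3 (s3 leaves); pivot element 3.
Pivot on row 3; the Z-row RHS becomes 0 − (-7)·(7/3) = 49/3.

49/3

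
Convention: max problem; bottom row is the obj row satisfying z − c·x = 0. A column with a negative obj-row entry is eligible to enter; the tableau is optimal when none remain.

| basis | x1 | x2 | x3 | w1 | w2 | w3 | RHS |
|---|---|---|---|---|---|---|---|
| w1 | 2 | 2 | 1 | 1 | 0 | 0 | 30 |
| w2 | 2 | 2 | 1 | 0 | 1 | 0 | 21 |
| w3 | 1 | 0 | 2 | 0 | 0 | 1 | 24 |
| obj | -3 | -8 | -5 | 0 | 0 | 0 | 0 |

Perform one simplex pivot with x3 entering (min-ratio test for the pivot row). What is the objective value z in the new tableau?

Ratio test on column x3 — row 1: 30/1 = 30; row 2: 21/1 = 21; row 3: 24/2 = 12. Minimum is 12 at row 3 (w3 leaves); pivot element 2.
Pivot on row 3; the obj-row RHS becomes 0 − (-5)·12 = 60.

60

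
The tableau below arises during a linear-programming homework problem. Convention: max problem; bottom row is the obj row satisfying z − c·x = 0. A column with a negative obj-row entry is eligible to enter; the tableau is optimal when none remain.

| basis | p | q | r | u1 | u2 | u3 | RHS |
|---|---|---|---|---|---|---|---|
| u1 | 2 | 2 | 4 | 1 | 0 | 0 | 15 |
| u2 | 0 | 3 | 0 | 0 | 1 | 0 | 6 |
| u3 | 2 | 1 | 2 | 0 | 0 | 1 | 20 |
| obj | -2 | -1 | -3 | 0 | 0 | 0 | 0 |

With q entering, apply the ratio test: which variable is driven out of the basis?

Column q entries and ratios — u1: 15/2 = 15/2; u2: 6/3 = 2; u3: 20/1 = 20.
Smallest ratio is 2 in the row of u2, so u2 leaves.

u2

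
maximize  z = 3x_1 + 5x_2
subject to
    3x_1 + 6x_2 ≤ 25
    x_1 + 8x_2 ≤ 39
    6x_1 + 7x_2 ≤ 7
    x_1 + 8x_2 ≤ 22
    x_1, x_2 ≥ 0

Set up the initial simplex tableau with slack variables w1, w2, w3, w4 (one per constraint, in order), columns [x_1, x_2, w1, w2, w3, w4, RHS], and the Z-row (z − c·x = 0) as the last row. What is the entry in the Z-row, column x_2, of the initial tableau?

The Z-row carries the negated objective coefficients: the x_2 entry is -5.

-5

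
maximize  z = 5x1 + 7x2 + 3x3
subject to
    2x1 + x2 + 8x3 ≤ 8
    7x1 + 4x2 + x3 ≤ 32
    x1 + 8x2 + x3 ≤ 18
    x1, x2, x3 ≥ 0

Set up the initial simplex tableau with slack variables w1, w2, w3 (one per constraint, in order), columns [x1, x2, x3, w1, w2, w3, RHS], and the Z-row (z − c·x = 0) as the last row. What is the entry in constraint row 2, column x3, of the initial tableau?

Constraint 2 has coefficient 1 on x3.

1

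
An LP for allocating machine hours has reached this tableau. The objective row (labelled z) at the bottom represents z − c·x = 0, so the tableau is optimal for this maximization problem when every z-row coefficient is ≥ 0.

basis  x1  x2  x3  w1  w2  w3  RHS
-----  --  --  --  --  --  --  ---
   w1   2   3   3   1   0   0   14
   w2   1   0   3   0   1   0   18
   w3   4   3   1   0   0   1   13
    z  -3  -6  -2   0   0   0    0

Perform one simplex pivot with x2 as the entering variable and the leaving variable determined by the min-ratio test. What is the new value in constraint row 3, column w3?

Ratio test on column x2 — row 1: 14/3 = 14/3; row 2: entry 0 ≤ 0; row 3: 13/3 = 13/3. Minimum is 13/3 at row 3 (w3 leaves); pivot element 3.
Divide row 3 by 3; eliminate column x2 from the other rows.
In the new row 3, the w3 entry is the old entry divided by the pivot: 1/3 = 1/3.

1/3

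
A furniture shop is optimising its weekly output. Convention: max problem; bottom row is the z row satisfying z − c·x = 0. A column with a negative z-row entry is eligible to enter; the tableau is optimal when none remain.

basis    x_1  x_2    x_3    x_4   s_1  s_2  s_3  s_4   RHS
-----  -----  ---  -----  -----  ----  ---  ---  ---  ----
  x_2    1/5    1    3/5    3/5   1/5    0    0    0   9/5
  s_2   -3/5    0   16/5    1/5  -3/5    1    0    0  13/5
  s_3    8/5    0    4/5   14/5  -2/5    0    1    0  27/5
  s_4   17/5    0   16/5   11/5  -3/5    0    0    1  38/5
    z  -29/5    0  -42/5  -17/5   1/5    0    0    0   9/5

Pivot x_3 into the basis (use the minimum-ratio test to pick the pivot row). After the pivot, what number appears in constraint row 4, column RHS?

5

Ratio test on column x_3 — row 1: (9/5)/(3/5) = 3; row 2: (13/5)/(16/5) = 13/16; row 3: (27/5)/(4/5) = 27/4; row 4: (38/5)/(16/5) = 19/8. Minimum is 13/16 at row 2 (s_2 leaves); pivot element 16/5.
Divide row 2 by 16/5; eliminate column x_3 from the other rows.
Row 4 update in column RHS: 38/5 − (16/5)·(13/16) = 5.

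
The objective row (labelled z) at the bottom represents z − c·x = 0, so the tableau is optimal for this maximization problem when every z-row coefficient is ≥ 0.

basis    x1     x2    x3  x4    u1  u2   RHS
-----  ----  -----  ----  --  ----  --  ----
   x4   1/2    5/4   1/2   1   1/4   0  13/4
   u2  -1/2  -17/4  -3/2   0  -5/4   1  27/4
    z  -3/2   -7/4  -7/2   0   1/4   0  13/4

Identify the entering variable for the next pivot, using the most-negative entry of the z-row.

Negative z-row entries: x1: -3/2, x2: -7/4, x3: -7/2.
The most negative is -7/2 in column x3, so x3 enters.

x3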